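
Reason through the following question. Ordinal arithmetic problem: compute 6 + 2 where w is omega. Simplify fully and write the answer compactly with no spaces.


Compute 6 + 2.
Ordinal + is associative but NOT commutative; for finite n>0, n + w = w but w + n stays w+n.
Both operands finite; ordinal + agrees with natural +: 6 + 2 = 8.
Result = 8

8


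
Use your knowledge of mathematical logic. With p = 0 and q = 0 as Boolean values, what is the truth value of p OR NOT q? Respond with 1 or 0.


p = 0, q = 0
Operation: p OR NOT q
Evaluate: 0 OR NOT 0 = 1

1


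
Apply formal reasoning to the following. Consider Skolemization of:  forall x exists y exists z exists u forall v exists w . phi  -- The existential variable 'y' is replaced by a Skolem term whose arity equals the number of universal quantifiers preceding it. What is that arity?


Quantifier prefix: forall x exists y exists z exists u forall v exists w
'y' is existentially quantified at position 2.
Universal variables preceding it: x
Skolem function arity = 1

1


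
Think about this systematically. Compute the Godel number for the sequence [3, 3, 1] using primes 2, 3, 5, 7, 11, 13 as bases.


Encode each element as an exponent of the corresponding prime:
  2^3 = 8
  3^3 = 27
  5^1 = 5
Product = 8 * 27 * 5 = 1080

1080


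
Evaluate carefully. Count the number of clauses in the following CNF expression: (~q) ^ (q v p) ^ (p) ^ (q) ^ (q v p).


A CNF formula is a conjunction of clauses.
Clauses are separated by ^.
Counting the conjuncts: 5 clauses.

5


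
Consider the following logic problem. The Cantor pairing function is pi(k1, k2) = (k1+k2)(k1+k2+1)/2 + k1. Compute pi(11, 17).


k1 + k2 = 28
(k1+k2)(k1+k2+1)/2 = 28 * 29 / 2 = 406
pi = 406 + 11 = 417

417


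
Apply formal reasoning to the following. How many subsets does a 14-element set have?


The power set of a set with n elements has 2^n elements.
|P(S)| = 2^14 = 16384

16384


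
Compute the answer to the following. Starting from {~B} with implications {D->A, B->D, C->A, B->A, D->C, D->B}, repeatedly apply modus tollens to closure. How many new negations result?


Initial negated facts: {~B}
Apply modus tollens to closure:
  ~B and D->B  =>  ~D
Final negated: {~B, ~D}
New negations: {~D}
Count = 1

1


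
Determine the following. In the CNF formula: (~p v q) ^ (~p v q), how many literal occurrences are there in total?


Counting literals in each clause:
Clause 1: 2 literal(s)
Clause 2: 2 literal(s)
Total = 4

4


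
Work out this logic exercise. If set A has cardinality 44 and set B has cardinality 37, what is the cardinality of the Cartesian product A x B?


The Cartesian product A x B contains all ordered pairs (a, b).
|A x B| = |A| * |B| = 44 * 37 = 1628

1628


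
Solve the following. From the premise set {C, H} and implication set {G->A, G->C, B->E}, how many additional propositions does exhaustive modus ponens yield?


Initial facts: {C, H}
Apply modus ponens to closure:
  (no implication fires)
Final known: {C, H}
New propositions: {(none)}
Count = 0

0


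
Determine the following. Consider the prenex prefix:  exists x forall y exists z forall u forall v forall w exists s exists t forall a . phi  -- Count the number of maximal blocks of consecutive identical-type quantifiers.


Quantifier-type sequence: E A E A A A E E A  (A=forall, E=exists)
Group into maximal same-type runs:
  Ex1 | Ax1 | Ex1 | Ax3 | Ex2 | Ax1
Number of blocks = 6

6


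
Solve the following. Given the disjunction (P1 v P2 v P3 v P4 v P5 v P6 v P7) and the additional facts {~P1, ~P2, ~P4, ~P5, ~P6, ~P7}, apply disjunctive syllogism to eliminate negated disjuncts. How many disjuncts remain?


Original disjuncts (7): P1, P2, P3, P4, P5, P6, P7
Negated (eliminate): ~P1, ~P2, ~P4, ~P5, ~P6, ~P7
Remaining disjuncts: P3
Count = 7 - 6 = 1

1


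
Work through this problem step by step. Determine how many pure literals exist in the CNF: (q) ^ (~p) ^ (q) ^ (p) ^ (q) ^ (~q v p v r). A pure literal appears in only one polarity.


Check each variable for pure literal status:
p: mixed (not pure)
q: mixed (not pure)
r: pure positive
Pure literal count = 1

1


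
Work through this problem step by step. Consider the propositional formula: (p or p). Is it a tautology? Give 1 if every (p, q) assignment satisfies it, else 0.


Check all 4 assignments:
p=0, q=0: 0
p=0, q=1: 0
p=1, q=0: 1
p=1, q=1: 1
Satisfying count = 2/4.
Tautology iff count = 4: no.

0


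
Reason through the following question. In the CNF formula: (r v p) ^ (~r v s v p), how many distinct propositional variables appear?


Identify each variable that appears in the formula.
Variables found: p, r, s
Count = 3

3


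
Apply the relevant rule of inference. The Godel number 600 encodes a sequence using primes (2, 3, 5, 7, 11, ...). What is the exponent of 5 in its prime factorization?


Factorize 600 by dividing by 5 repeatedly.
Division steps: 5 divides 600 exactly 2 time(s).
Exponent of 5 = 2

2


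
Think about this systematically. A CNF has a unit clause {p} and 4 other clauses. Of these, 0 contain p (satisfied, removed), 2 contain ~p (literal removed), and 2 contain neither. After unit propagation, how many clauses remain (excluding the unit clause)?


Satisfied (removed): 0
Shortened (remain): 2
Unchanged (remain): 2
Remaining = 2 + 2 = 4

4


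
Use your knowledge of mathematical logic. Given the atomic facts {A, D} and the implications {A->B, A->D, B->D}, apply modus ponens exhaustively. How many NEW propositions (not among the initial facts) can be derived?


Initial facts: {A, D}
Apply modus ponens to closure:
  A and A->B  =>  B
Final known: {A, B, D}
New propositions: {B}
Count = 1

1


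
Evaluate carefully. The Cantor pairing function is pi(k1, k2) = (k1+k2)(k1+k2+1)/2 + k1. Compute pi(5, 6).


k1 + k2 = 11
(k1+k2)(k1+k2+1)/2 = 11 * 12 / 2 = 66
pi = 66 + 5 = 71

71


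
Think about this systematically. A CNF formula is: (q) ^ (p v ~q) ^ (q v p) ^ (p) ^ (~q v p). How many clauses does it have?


A CNF formula is a conjunction of clauses.
Clauses are separated by ^.
Counting the conjuncts: 5 clauses.

5


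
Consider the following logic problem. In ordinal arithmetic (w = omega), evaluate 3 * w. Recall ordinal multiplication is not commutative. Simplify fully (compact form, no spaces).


Compute 3 * w.
Ordinal * is associative and left-distributive over +, but NOT commutative; for finite n>1, n*w = w but w*n stays w*n.
For finite n>0, n * w = sup{n*k : k<w} = w. So 3 * w = w.
Result = w

w


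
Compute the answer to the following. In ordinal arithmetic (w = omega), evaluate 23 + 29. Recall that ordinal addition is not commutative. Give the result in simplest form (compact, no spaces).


Compute 23 + 29.
Ordinal + is associative but NOT commutative; for finite n>0, n + w = w but w + n stays w+n.
Both operands finite; ordinal + agrees with natural +: 23 + 29 = 52.
Result = 52

52


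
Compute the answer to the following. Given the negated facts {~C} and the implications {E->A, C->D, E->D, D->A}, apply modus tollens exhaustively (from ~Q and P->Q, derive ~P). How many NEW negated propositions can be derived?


Initial negated facts: {~C}
Apply modus tollens to closure:
  (no implication fires)
Final negated: {~C}
New negations: {(none)}
Count = 0

0


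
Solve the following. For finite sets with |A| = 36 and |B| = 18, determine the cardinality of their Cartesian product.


The Cartesian product A x B contains all ordered pairs (a, b).
|A x B| = |A| * |B| = 36 * 18 = 648

648


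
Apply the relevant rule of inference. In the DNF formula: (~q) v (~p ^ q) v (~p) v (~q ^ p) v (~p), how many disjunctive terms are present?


A DNF formula is a disjunction of terms (conjunctions).
Terms are separated by v.
Counting the disjuncts: 5 terms.

5


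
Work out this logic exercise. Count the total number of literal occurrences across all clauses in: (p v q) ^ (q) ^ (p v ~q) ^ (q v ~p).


Counting literals in each clause:
Clause 1: 2 literal(s)
Clause 2: 1 literal(s)
Clause 3: 2 literal(s)
Clause 4: 2 literal(s)
Total = 7

7


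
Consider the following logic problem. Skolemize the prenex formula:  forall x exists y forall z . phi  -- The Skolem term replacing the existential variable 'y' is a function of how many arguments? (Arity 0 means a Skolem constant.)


Quantifier prefix: forall x exists y forall z
'y' is existentially quantified at position 2.
Universal variables preceding it: x
Skolem function arity = 1

1


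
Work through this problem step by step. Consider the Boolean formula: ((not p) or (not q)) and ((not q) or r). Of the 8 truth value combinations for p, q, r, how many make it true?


Evaluate all 8 assignments for p, q, r:
p=0, q=0, r=0: 1
p=0, q=0, r=1: 1
p=0, q=1, r=0: 0
p=0, q=1, r=1: 1
p=1, q=0, r=0: 1
p=1, q=0, r=1: 1
p=1, q=1, r=0: 0
p=1, q=1, r=1: 0
Satisfying count = 5

5


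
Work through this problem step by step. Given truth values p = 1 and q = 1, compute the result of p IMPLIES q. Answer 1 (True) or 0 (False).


p = 1, q = 1
Operation: p IMPLIES q
Evaluate: 1 IMPLIES 1 = 1

1


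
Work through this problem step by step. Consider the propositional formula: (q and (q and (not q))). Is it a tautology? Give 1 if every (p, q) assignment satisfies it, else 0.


Check all 4 assignments:
p=0, q=0: 0
p=0, q=1: 0
p=1, q=0: 0
p=1, q=1: 0
Satisfying count = 0/4.
Tautology iff count = 4: no.

0


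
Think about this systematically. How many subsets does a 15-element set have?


The power set of a set with n elements has 2^n elements.
|P(S)| = 2^15 = 32768

32768


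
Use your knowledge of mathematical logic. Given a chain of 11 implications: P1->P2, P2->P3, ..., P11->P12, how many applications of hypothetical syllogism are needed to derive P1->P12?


With 11 implications in a chain connecting 12 propositions:
P1->P2, P2->P3, ..., P11->P12
Steps needed = (number of implications) - 1 = 11 - 1 = 10

10


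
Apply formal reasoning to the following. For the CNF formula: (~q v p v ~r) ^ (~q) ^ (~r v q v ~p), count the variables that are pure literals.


Check each variable for pure literal status:
p: mixed (not pure)
q: mixed (not pure)
r: pure negative
Pure literal count = 1

1


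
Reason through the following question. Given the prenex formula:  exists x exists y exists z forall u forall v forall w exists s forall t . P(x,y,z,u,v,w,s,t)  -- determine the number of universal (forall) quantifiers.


Quantifier prefix: exists x exists y exists z forall u forall v forall w exists s forall t
Mark each quantifier type:
  E E E U U U E U
Universal count = 4, Existential count = 4
Asked for universal (forall) quantifiers: 4

4


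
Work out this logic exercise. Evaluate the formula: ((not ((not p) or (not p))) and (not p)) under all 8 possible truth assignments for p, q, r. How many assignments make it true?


Check all 8 assignments:
p=0, q=0, r=0: 0
p=0, q=0, r=1: 0
p=0, q=1, r=0: 0
p=0, q=1, r=1: 0
p=1, q=0, r=0: 0
p=1, q=0, r=1: 0
p=1, q=1, r=0: 0
p=1, q=1, r=1: 0
Count of True = 0

0


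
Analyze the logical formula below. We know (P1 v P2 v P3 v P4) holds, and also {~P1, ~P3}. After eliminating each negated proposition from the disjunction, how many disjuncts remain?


Original disjuncts (4): P1, P2, P3, P4
Negated (eliminate): ~P1, ~P3
Remaining disjuncts: P2, P4
Count = 4 - 2 = 2

2


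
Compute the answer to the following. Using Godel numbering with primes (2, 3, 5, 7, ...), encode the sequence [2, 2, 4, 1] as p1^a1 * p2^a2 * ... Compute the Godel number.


Encode each element as an exponent of the corresponding prime:
  2^2 = 4
  3^2 = 9
  5^4 = 625
  7^1 = 7
Product = 4 * 9 * 625 * 7 = 157500

157500


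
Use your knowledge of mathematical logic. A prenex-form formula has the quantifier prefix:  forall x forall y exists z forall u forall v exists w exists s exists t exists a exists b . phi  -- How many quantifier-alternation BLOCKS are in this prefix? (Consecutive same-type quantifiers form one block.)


Quantifier-type sequence: A A E A A E E E E E  (A=forall, E=exists)
Group into maximal same-type runs:
  Ax2 | Ex1 | Ax2 | Ex5
Number of blocks = 4

4


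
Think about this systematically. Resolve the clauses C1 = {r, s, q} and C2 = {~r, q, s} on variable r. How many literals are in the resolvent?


Remove r from C1 and ~r from C2.
C1 remainder: {s, q}
C2 remainder: {q, s}
Union (resolvent): {q, s}
Resolvent has 2 literal(s).

2


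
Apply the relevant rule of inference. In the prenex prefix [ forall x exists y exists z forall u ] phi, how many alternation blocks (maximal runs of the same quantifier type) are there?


Quantifier-type sequence: A E E A  (A=forall, E=exists)
Group into maximal same-type runs:
  Ax1 | Ex2 | Ax1
Number of blocks = 3

3


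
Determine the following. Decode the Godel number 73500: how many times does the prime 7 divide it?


Factorize 73500 by dividing by 7 repeatedly.
Division steps: 7 divides 73500 exactly 2 time(s).
Exponent of 7 = 2

2


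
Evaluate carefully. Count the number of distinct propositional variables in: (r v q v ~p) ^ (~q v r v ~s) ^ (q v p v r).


Identify each variable that appears in the formula.
Variables found: p, q, r, s
Count = 4

4


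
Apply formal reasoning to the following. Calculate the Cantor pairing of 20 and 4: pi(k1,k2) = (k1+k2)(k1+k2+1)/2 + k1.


k1 + k2 = 24
(k1+k2)(k1+k2+1)/2 = 24 * 25 / 2 = 300
pi = 300 + 20 = 320

320


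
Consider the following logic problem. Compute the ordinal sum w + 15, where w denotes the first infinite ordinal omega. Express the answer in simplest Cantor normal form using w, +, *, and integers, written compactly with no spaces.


Compute w + 15.
Ordinal + is associative but NOT commutative; for finite n>0, n + w = w but w + n stays w+n.
w + 15 is already in normal form (a successor ordinal beyond w).
Result = w+15

w+15


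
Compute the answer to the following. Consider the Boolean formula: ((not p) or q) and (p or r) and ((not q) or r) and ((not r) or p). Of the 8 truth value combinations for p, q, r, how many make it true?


Evaluate all 8 assignments for p, q, r:
p=0, q=0, r=0: 0
p=0, q=0, r=1: 0
p=0, q=1, r=0: 0
p=0, q=1, r=1: 0
p=1, q=0, r=0: 0
p=1, q=0, r=1: 0
p=1, q=1, r=0: 0
p=1, q=1, r=1: 1
Satisfying count = 1

1


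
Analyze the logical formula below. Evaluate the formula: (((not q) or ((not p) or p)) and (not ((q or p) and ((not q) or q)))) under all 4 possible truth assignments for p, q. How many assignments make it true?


Check all 4 assignments:
p=0, q=0: 1
p=0, q=1: 0
p=1, q=0: 0
p=1, q=1: 0
Count of True = 1

1


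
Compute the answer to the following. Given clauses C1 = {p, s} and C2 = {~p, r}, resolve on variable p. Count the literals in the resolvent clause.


Remove p from C1 and ~p from C2.
C1 remainder: {s}
C2 remainder: {r}
Union (resolvent): {r, s}
Resolvent has 2 literal(s).

2


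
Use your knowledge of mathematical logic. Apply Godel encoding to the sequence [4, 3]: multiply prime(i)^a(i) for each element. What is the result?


Encode each element as an exponent of the corresponding prime:
  2^4 = 16
  3^3 = 27
Product = 16 * 27 = 432

432


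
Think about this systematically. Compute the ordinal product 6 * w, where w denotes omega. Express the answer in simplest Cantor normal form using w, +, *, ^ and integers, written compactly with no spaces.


Compute 6 * w.
Ordinal * is associative and left-distributive over +, but NOT commutative; for finite n>1, n*w = w but w*n stays w*n.
For finite n>0, n * w = sup{n*k : k<w} = w. So 6 * w = w.
Result = w

w


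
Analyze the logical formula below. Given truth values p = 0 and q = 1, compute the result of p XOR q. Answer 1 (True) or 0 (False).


p = 0, q = 1
Operation: p XOR q
Evaluate: 0 XOR 1 = 1

1


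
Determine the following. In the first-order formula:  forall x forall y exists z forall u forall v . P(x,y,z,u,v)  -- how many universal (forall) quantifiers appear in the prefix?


Quantifier prefix: forall x forall y exists z forall u forall v
Mark each quantifier type:
  U U E U U
Universal count = 4, Existential count = 1
Asked for universal (forall) quantifiers: 4

4


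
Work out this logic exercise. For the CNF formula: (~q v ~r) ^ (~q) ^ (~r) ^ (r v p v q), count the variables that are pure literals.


Check each variable for pure literal status:
p: pure positive
q: mixed (not pure)
r: mixed (not pure)
Pure literal count = 1

1


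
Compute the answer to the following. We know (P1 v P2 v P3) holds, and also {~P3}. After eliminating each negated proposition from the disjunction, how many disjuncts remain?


Original disjuncts (3): P1, P2, P3
Negated (eliminate): ~P3
Remaining disjuncts: P1, P2
Count = 3 - 1 = 2

2


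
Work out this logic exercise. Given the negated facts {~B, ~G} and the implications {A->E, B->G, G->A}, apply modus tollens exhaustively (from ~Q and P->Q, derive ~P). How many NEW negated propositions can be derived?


Initial negated facts: {~B, ~G}
Apply modus tollens to closure:
  (no implication fires)
Final negated: {~B, ~G}
New negations: {(none)}
Count = 0

0


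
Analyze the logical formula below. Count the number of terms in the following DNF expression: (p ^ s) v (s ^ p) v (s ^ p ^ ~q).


A DNF formula is a disjunction of terms (conjunctions).
Terms are separated by v.
Counting the disjuncts: 3 terms.

3


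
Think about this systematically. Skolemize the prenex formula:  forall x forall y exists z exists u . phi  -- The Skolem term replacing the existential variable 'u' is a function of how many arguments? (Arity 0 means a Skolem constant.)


Quantifier prefix: forall x forall y exists z exists u
'u' is existentially quantified at position 4.
Universal variables preceding it: x, y
Skolem function arity = 2

2


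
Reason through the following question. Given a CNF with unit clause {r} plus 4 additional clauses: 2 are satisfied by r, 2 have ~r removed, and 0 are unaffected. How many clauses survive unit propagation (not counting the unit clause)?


Satisfied (removed): 2
Shortened (remain): 2
Unchanged (remain): 0
Remaining = 2 + 0 = 2

2


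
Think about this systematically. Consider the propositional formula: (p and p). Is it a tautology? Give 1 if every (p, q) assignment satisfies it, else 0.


Check all 4 assignments:
p=0, q=0: 0
p=0, q=1: 0
p=1, q=0: 1
p=1, q=1: 1
Satisfying count = 2/4.
Tautology iff count = 4: no.

0


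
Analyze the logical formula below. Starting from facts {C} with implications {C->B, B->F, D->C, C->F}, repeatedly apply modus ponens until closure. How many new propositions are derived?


Initial facts: {C}
Apply modus ponens to closure:
  C and C->B  =>  B
  B and B->F  =>  F
Final known: {B, C, F}
New propositions: {B, F}
Count = 2

2


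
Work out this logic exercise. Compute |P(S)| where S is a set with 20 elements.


The power set of a set with n elements has 2^n elements.
|P(S)| = 2^20 = 1048576

1048576


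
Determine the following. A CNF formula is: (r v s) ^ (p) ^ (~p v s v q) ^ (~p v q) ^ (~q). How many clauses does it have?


A CNF formula is a conjunction of clauses.
Clauses are separated by ^.
Counting the conjuncts: 5 clauses.

5


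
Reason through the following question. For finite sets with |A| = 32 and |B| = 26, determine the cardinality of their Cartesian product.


The Cartesian product A x B contains all ordered pairs (a, b).
|A x B| = |A| * |B| = 32 * 26 = 832

832


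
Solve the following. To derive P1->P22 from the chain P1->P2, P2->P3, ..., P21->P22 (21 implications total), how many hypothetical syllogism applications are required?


With 21 implications in a chain connecting 22 propositions:
P1->P2, P2->P3, ..., P21->P22
Steps needed = (number of implications) - 1 = 21 - 1 = 20

20


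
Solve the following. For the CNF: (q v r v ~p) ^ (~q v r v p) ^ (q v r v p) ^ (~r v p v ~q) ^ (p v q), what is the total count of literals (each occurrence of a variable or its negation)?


Counting literals in each clause:
Clause 1: 3 literal(s)
Clause 2: 3 literal(s)
Clause 3: 3 literal(s)
Clause 4: 3 literal(s)
Clause 5: 2 literal(s)
Total = 14

14


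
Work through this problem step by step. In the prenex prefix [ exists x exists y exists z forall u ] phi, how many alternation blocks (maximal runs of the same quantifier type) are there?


Quantifier-type sequence: E E E A  (A=forall, E=exists)
Group into maximal same-type runs:
  Ex3 | Ax1
Number of blocks = 2

2


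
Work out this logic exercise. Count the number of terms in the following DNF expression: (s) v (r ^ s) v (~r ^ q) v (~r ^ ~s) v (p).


A DNF formula is a disjunction of terms (conjunctions).
Terms are separated by v.
Counting the disjuncts: 5 terms.

5


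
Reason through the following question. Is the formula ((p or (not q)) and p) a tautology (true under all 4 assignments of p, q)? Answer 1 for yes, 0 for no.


Check all 4 assignments:
p=0, q=0: 0
p=0, q=1: 0
p=1, q=0: 1
p=1, q=1: 1
Satisfying count = 2/4.
Tautology iff count = 4: no.

0


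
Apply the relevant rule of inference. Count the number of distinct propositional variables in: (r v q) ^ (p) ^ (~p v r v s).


Identify each variable that appears in the formula.
Variables found: p, q, r, s
Count = 4

4


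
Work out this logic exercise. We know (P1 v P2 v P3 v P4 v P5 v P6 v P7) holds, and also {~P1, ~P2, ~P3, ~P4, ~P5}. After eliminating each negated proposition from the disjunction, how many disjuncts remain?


Original disjuncts (7): P1, P2, P3, P4, P5, P6, P7
Negated (eliminate): ~P1, ~P2, ~P3, ~P4, ~P5
Remaining disjuncts: P6, P7
Count = 7 - 5 = 2

2


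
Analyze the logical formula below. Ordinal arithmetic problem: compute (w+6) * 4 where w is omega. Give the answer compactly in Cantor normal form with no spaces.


Compute (w+6) * 4.
Ordinal * is associative and left-distributive over +, but NOT commutative; for finite n>1, n*w = w but w*n stays w*n.
(w+6) * 4 = (w+6) repeated 4 times. Each intermediate +6 is absorbed by the following w; only the last survives: w*4+6.
Result = w*4+6

w*4+6


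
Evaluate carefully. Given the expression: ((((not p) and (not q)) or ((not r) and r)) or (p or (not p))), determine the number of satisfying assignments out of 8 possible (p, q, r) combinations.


Check all 8 assignments:
p=0, q=0, r=0: 1
p=0, q=0, r=1: 1
p=0, q=1, r=0: 1
p=0, q=1, r=1: 1
p=1, q=0, r=0: 1
p=1, q=0, r=1: 1
p=1, q=1, r=0: 1
p=1, q=1, r=1: 1
Count of True = 8

8


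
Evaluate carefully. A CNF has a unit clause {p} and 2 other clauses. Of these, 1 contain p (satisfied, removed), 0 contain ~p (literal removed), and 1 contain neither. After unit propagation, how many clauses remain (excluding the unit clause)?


Satisfied (removed): 1
Shortened (remain): 0
Unchanged (remain): 1
Remaining = 0 + 1 = 1

1


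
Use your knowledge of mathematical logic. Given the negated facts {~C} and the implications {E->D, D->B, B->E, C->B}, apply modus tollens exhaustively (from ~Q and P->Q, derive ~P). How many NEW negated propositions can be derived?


Initial negated facts: {~C}
Apply modus tollens to closure:
  (no implication fires)
Final negated: {~C}
New negations: {(none)}
Count = 0

0


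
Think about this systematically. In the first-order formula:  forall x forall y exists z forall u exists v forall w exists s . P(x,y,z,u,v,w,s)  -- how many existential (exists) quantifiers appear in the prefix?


Quantifier prefix: forall x forall y exists z forall u exists v forall w exists s
Mark each quantifier type:
  U U E U E U E
Universal count = 4, Existential count = 3
Asked for existential (exists) quantifiers: 3

3


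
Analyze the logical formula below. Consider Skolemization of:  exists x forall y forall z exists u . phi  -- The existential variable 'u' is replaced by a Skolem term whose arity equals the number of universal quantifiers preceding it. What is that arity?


Quantifier prefix: exists x forall y forall z exists u
'u' is existentially quantified at position 4.
Universal variables preceding it: y, z
Skolem function arity = 2

2


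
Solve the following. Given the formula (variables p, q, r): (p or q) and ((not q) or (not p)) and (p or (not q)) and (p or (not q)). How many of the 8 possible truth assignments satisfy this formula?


Evaluate all 8 assignments for p, q, r:
p=0, q=0, r=0: 0
p=0, q=0, r=1: 0
p=0, q=1, r=0: 0
p=0, q=1, r=1: 0
p=1, q=0, r=0: 1
p=1, q=0, r=1: 1
p=1, q=1, r=0: 0
p=1, q=1, r=1: 0
Satisfying count = 2

2


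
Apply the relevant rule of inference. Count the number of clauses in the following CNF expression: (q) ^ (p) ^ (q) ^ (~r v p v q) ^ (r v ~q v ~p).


A CNF formula is a conjunction of clauses.
Clauses are separated by ^.
Counting the conjuncts: 5 clauses.

5


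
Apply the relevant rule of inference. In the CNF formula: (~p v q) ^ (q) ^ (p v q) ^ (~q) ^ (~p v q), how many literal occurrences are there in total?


Counting literals in each clause:
Clause 1: 2 literal(s)
Clause 2: 1 literal(s)
Clause 3: 2 literal(s)
Clause 4: 1 literal(s)
Clause 5: 2 literal(s)
Total = 8

8


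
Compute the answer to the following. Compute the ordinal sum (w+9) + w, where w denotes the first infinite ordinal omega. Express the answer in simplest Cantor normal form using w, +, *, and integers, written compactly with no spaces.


Compute (w+9) + w.
Ordinal + is associative but NOT commutative; for finite n>0, n + w = w but w + n stays w+n.
(w+9) + w = w + (9+w) = w + w = w*2 (the finite tail 9 is absorbed by the right w).
Result = w*2

w*2


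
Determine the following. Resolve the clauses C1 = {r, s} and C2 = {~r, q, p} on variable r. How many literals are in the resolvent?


Remove r from C1 and ~r from C2.
C1 remainder: {s}
C2 remainder: {q, p}
Union (resolvent): {p, q, s}
Resolvent has 3 literal(s).

3


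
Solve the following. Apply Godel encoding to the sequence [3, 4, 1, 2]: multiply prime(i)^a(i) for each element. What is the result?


Encode each element as an exponent of the corresponding prime:
  2^3 = 8
  3^4 = 81
  5^1 = 5
  7^2 = 49
Product = 8 * 81 * 5 * 49 = 158760

158760


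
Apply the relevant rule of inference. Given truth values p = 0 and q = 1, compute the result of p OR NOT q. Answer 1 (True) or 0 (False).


p = 0, q = 1
Operation: p OR NOT q
Evaluate: 0 OR NOT 1 = 0

0


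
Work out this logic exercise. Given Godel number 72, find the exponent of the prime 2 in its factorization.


Factorize 72 by dividing by 2 repeatedly.
Division steps: 2 divides 72 exactly 3 time(s).
Exponent of 2 = 3

3


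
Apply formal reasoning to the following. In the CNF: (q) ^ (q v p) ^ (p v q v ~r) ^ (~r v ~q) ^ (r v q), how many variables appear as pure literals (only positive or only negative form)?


Check each variable for pure literal status:
p: pure positive
q: mixed (not pure)
r: mixed (not pure)
Pure literal count = 1

1


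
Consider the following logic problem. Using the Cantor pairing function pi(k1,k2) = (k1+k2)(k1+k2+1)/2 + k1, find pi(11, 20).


k1 + k2 = 31
(k1+k2)(k1+k2+1)/2 = 31 * 32 / 2 = 496
pi = 496 + 11 = 507

507


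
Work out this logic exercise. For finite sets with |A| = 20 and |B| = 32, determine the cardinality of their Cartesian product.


The Cartesian product A x B contains all ordered pairs (a, b).
|A x B| = |A| * |B| = 20 * 32 = 640

640


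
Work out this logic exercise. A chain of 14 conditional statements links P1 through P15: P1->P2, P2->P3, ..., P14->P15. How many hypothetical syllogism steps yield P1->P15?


With 14 implications in a chain connecting 15 propositions:
P1->P2, P2->P3, ..., P14->P15
Steps needed = (number of implications) - 1 = 14 - 1 = 13

13


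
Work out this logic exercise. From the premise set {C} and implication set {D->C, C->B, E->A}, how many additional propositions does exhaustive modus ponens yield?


Initial facts: {C}
Apply modus ponens to closure:
  C and C->B  =>  B
Final known: {B, C}
New propositions: {B}
Count = 1

1


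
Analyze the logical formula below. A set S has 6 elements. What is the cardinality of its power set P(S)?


The power set of a set with n elements has 2^n elements.
|P(S)| = 2^6 = 64

64


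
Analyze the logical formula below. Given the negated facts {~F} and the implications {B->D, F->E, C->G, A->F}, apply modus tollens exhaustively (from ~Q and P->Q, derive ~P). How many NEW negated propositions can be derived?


Initial negated facts: {~F}
Apply modus tollens to closure:
  ~F and A->F  =>  ~A
Final negated: {~A, ~F}
New negations: {~A}
Count = 1

1


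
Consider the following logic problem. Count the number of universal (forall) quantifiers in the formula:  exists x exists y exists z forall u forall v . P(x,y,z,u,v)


Quantifier prefix: exists x exists y exists z forall u forall v
Mark each quantifier type:
  E E E U U
Universal count = 2, Existential count = 3
Asked for universal (forall) quantifiers: 2

2


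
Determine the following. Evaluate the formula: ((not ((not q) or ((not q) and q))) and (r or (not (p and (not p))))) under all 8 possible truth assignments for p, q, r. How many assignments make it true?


Check all 8 assignments:
p=0, q=0, r=0: 0
p=0, q=0, r=1: 0
p=0, q=1, r=0: 1
p=0, q=1, r=1: 1
p=1, q=0, r=0: 0
p=1, q=0, r=1: 0
p=1, q=1, r=0: 1
p=1, q=1, r=1: 1
Count of True = 4

4


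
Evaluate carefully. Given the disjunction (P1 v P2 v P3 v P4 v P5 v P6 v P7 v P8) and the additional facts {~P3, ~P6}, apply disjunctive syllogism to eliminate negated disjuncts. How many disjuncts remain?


Original disjuncts (8): P1, P2, P3, P4, P5, P6, P7, P8
Negated (eliminate): ~P3, ~P6
Remaining disjuncts: P1, P2, P4, P5, P7, P8
Count = 8 - 2 = 6

6


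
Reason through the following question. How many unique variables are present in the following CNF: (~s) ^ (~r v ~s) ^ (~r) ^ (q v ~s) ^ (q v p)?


Identify each variable that appears in the formula.
Variables found: p, q, r, s
Count = 4

4


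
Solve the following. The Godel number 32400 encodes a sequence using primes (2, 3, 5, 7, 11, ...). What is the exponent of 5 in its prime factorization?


Factorize 32400 by dividing by 5 repeatedly.
Division steps: 5 divides 32400 exactly 2 time(s).
Exponent of 5 = 2

2


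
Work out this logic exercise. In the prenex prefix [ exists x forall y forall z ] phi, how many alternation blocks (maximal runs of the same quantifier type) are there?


Quantifier-type sequence: E A A  (A=forall, E=exists)
Group into maximal same-type runs:
  Ex1 | Ax2
Number of blocks = 2

2


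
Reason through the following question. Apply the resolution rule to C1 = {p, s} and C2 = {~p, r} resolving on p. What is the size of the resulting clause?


Remove p from C1 and ~p from C2.
C1 remainder: {s}
C2 remainder: {r}
Union (resolvent): {r, s}
Resolvent has 2 literal(s).

2


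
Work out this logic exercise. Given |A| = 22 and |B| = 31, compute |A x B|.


The Cartesian product A x B contains all ordered pairs (a, b).
|A x B| = |A| * |B| = 22 * 31 = 682

682


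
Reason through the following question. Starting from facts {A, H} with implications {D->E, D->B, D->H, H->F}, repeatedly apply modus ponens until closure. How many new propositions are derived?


Initial facts: {A, H}
Apply modus ponens to closure:
  H and H->F  =>  F
Final known: {A, F, H}
New propositions: {F}
Count = 1

1


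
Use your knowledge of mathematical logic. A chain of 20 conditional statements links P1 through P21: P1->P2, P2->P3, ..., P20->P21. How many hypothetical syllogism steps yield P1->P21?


With 20 implications in a chain connecting 21 propositions:
P1->P2, P2->P3, ..., P20->P21
Steps needed = (number of implications) - 1 = 20 - 1 = 19

19


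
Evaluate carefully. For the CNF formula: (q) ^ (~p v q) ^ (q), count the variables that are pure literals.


Check each variable for pure literal status:
p: pure negative
q: pure positive
r: absent (not pure)
Pure literal count = 2

2


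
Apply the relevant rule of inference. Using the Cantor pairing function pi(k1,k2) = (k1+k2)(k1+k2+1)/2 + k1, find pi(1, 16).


k1 + k2 = 17
(k1+k2)(k1+k2+1)/2 = 17 * 18 / 2 = 153
pi = 153 + 1 = 154

154


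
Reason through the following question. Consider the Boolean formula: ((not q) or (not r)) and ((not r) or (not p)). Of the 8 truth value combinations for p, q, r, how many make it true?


Evaluate all 8 assignments for p, q, r:
p=0, q=0, r=0: 1
p=0, q=0, r=1: 1
p=0, q=1, r=0: 1
p=0, q=1, r=1: 0
p=1, q=0, r=0: 1
p=1, q=0, r=1: 0
p=1, q=1, r=0: 1
p=1, q=1, r=1: 0
Satisfying count = 5

5


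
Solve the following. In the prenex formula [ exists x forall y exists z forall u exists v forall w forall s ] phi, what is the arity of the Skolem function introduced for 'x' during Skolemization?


Quantifier prefix: exists x forall y exists z forall u exists v forall w forall s
'x' is existentially quantified at position 1.
No universal quantifiers precede it.
Skolem function arity = 0 (a Skolem constant)

0


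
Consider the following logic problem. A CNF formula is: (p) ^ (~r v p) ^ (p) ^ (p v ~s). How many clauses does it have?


A CNF formula is a conjunction of clauses.
Clauses are separated by ^.
Counting the conjuncts: 4 clauses.

4


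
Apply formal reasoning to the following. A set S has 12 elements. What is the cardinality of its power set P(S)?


The power set of a set with n elements has 2^n elements.
|P(S)| = 2^12 = 4096

4096


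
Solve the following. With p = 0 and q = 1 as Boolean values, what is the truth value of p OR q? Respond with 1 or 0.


p = 0, q = 1
Operation: p OR q
Evaluate: 0 OR 1 = 1

1


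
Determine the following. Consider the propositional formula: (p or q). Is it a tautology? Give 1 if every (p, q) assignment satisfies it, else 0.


Check all 4 assignments:
p=0, q=0: 0
p=0, q=1: 1
p=1, q=0: 1
p=1, q=1: 1
Satisfying count = 3/4.
Tautology iff count = 4: no.

0


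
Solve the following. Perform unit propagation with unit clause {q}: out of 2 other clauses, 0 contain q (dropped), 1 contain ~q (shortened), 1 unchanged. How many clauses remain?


Satisfied (removed): 0
Shortened (remain): 1
Unchanged (remain): 1
Remaining = 1 + 1 = 2

2


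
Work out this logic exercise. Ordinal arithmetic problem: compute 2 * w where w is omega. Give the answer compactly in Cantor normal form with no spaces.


Compute 2 * w.
Ordinal * is associative and left-distributive over +, but NOT commutative; for finite n>1, n*w = w but w*n stays w*n.
For finite n>0, n * w = sup{n*k : k<w} = w. So 2 * w = w.
Result = w

w


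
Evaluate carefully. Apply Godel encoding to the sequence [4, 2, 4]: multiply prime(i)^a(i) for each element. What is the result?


Encode each element as an exponent of the corresponding prime:
  2^4 = 16
  3^2 = 9
  5^4 = 625
Product = 16 * 9 * 625 = 90000

90000


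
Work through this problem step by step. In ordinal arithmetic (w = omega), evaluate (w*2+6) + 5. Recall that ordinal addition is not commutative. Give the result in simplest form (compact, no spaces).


Compute (w*2+6) + 5.
Ordinal + is associative but NOT commutative; for finite n>0, n + w = w but w + n stays w+n.
By associativity: (w*2+6) + 5 = w*2 + (6+5) = w*2+11.
Result = w*2+11

w*2+11


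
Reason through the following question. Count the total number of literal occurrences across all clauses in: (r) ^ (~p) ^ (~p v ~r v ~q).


Counting literals in each clause:
Clause 1: 1 literal(s)
Clause 2: 1 literal(s)
Clause 3: 3 literal(s)
Total = 5

5


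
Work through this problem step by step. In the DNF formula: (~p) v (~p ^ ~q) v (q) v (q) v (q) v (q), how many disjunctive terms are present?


A DNF formula is a disjunction of terms (conjunctions).
Terms are separated by v.
Counting the disjuncts: 6 terms.

6


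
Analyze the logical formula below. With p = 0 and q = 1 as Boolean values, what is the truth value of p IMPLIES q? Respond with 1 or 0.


p = 0, q = 1
Operation: p IMPLIES q
Evaluate: 0 IMPLIES 1 = 1

1


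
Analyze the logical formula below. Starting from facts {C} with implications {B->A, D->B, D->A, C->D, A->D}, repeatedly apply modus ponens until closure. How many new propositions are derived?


Initial facts: {C}
Apply modus ponens to closure:
  C and C->D  =>  D
  D and D->B  =>  B
  D and D->A  =>  A
Final known: {A, B, C, D}
New propositions: {A, B, D}
Count = 3

3


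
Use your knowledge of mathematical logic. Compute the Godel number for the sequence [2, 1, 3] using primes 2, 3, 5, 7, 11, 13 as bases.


Encode each element as an exponent of the corresponding prime:
  2^2 = 4
  3^1 = 3
  5^3 = 125
Product = 4 * 3 * 125 = 1500

1500


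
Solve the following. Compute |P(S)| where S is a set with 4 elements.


The power set of a set with n elements has 2^n elements.
|P(S)| = 2^4 = 16

16


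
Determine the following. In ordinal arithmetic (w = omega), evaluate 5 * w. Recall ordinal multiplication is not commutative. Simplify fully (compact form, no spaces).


Compute 5 * w.
Ordinal * is associative and left-distributive over +, but NOT commutative; for finite n>1, n*w = w but w*n stays w*n.
For finite n>0, n * w = sup{n*k : k<w} = w. So 5 * w = w.
Result = w

w


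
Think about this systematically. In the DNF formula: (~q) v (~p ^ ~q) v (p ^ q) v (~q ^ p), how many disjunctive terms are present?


A DNF formula is a disjunction of terms (conjunctions).
Terms are separated by v.
Counting the disjuncts: 4 terms.

4


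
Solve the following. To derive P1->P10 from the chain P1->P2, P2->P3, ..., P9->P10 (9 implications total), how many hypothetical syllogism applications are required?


With 9 implications in a chain connecting 10 propositions:
P1->P2, P2->P3, ..., P9->P10
Steps needed = (number of implications) - 1 = 9 - 1 = 8

8


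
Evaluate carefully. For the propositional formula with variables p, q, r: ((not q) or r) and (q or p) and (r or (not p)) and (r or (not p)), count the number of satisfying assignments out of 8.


Evaluate all 8 assignments for p, q, r:
p=0, q=0, r=0: 0
p=0, q=0, r=1: 0
p=0, q=1, r=0: 0
p=0, q=1, r=1: 1
p=1, q=0, r=0: 0
p=1, q=0, r=1: 1
p=1, q=1, r=0: 0
p=1, q=1, r=1: 1
Satisfying count = 3

3


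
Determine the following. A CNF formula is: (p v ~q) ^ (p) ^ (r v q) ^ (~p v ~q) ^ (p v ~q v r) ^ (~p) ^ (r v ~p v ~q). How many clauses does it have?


A CNF formula is a conjunction of clauses.
Clauses are separated by ^.
Counting the conjuncts: 7 clauses.

7


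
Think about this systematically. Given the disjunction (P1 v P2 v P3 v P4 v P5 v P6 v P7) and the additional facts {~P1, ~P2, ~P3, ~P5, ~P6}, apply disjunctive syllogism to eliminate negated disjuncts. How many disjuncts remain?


Original disjuncts (7): P1, P2, P3, P4, P5, P6, P7
Negated (eliminate): ~P1, ~P2, ~P3, ~P5, ~P6
Remaining disjuncts: P4, P7
Count = 7 - 5 = 2

2


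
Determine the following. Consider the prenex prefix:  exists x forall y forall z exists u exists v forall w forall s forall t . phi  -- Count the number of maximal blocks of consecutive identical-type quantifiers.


Quantifier-type sequence: E A A E E A A A  (A=forall, E=exists)
Group into maximal same-type runs:
  Ex1 | Ax2 | Ex2 | Ax3
Number of blocks = 4

4


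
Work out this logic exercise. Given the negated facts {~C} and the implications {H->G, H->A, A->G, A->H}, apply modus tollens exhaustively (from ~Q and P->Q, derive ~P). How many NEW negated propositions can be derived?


Initial negated facts: {~C}
Apply modus tollens to closure:
  (no implication fires)
Final negated: {~C}
New negations: {(none)}
Count = 0

0


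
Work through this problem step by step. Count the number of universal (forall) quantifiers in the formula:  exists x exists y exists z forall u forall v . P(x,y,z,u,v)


Quantifier prefix: exists x exists y exists z forall u forall v
Mark each quantifier type:
  E E E U U
Universal count = 2, Existential count = 3
Asked for universal (forall) quantifiers: 2

2
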